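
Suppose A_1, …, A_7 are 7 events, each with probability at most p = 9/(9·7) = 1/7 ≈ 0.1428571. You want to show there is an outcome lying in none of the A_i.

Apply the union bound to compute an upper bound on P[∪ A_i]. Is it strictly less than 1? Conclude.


Union bound: P[∪_{i=1}^{7} A_i] ≤ Σ_i P[A_i] ≤ 7·p = 7·(1/7) = 1.
Numerically: 1 ≈ 1.0000000.
Is 1 < 1? NO.
Since the bound 1 is ≥ 1, the union bound is uninformative here; it does NOT by itself certify existence.

7·p = 1 ≈ 1.0000000; existence NOT certified by the union bound.


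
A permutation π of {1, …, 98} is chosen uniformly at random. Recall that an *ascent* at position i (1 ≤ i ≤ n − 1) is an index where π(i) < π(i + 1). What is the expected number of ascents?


Write X = Σ X_I over i = 1, …, 97, with X_I the indicator of one ascent.
There are 97 indicators.
For each fixed i, the pair (π(i), π(i+1)) is a uniformly random ordered pair of distinct values from {1, …, 98}; by symmetry P[π(i) < π(i+1)] = 1/2.
By linearity: E[X] = 97 · (1/2) = (98 − 1) · (1/2) = 97/2 ≈ 48.500.

E[X] = 97/2 = 48.500.


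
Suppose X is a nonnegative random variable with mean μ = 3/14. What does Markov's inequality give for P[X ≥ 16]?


μ = E[X] = 3/14, a = 16.
Markov: P[X ≥ 16] ≤ μ/a = (3/14)/16 = 3/224.
Numerically: ≈ 0.013393.
(Since a = 16 > μ = 0.214286, the bound 3/224 is < 1 and informative.)

P[X ≥ 16] ≤ 3/224 ≈ 0.013393.


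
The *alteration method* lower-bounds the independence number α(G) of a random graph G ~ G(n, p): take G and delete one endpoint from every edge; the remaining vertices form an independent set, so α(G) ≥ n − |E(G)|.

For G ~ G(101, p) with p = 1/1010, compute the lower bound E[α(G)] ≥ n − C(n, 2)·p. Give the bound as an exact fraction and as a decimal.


E[|E(G)|] = C(101, 2)·p = 5050 · (1/1010) = 5.
E[α(G)] ≥ n − E[|E(G)|] = 101 − 5 = 96.
Numerically: ≈ 96.000.
(This is only a lower bound; the true E[α(G)] may be larger.)

E[α(G)] ≥ 96 ≈ 96.000.


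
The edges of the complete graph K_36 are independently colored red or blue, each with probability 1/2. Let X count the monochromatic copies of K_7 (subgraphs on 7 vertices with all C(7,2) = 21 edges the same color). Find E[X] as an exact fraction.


Let X = Σ_S X_S over the C(36, 7) = 8347680 subsets S of size 7, where X_S = 1 if the K_7 on S is monochromatic.
For a fixed S, the K_7 on S has C(7, 2) = 21 edges. P[all 21 edges red] = (1/2)^21, and likewise for blue, so P[monochromatic] = 2·(1/2)^21 = 2^{1 − 21} = 1/1048576.
By linearity: E[X] = C(36, 7) · 2^{1 − 21} = 8347680 · 1/1048576 = 260865/32768.
Numerically: E[X] ≈ 7.960968.

E[X] = C(36,7)·2^(1−C(7,2)) = 260865/32768 ≈ 7.960968.


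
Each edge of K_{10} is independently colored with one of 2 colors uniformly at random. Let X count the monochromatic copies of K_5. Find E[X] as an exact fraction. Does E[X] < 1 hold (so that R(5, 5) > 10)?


E[X] = C(10, 5) · 2^{1 − 10} = 252 · 2^{−9} = 252/512.
As a reduced fraction: E[X] = 63/128 ≈ 0.492.
Is E[X] < 1? YES.
Since E[X] < 1, there exists a 2-coloring of K_{10} with no monochromatic K_5; hence R(5, 5) > 10.

E[X] = 63/128 ≈ 0.492; E[X] < 1, so R(5, 5) > 10.


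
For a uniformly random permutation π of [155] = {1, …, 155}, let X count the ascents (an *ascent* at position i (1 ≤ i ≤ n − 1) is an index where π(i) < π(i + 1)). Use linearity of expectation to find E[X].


Write X = Σ X_I over i = 1, …, 154, with X_I the indicator of one ascent.
There are 154 indicators.
For each fixed i, the pair (π(i), π(i+1)) is a uniformly random ordered pair of distinct values from {1, …, 155}; by symmetry P[π(i) < π(i+1)] = 1/2.
By linearity: E[X] = 154 · (1/2) = (155 − 1) · (1/2) = 77 ≈ 77.00000.

E[X] = 77 = 77.00000.


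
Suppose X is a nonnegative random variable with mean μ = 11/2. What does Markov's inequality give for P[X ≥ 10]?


μ = E[X] = 11/2, a = 10.
Markov: P[X ≥ 10] ≤ μ/a = (11/2)/10 = 11/20.
Numerically: ≈ 0.55000.
(Since a = 10 > μ = 5.50000, the bound 11/20 is < 1 and informative.)

P[X ≥ 10] ≤ 11/20 ≈ 0.55000.


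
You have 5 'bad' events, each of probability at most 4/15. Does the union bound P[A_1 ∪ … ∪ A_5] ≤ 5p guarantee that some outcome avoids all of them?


Union bound: P[∪_{i=1}^{5} A_i] ≤ Σ_i P[A_i] ≤ 5·p = 5·(4/15) = 4/3.
Numerically: 4/3 ≈ 1.33333.
Is 4/3 < 1? NO.
Since the bound 4/3 is ≥ 1, the union bound is uninformative here; it does NOT by itself certify existence.

5·p = 4/3 ≈ 1.33333; existence NOT certified by the union bound.


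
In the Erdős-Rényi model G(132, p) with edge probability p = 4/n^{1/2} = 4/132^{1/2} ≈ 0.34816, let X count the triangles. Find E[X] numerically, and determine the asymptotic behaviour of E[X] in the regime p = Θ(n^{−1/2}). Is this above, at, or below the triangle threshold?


Number of potential triangles: C(132, 3) = 374660.
Each occurs with probability p³ ≈ (0.34816)³ ≈ 4.2200644e-02.
By linearity: E[X] = C(132, 3)·p³ ≈ 374660 · 4.2200644e-02 ≈ 15810.89323.
Since α = 1/2 < 1, p = c/n^{1/2} ≫ 1/n is above the triangle threshold p ~ 1/n. Asymptotically E[X] ~ (c³/6)·n^{3(1−α)} = (4³/6)·n^{1.5} → ∞; triangles are abundant w.h.p.

E[X] ≈ 15810.89323; in regime p = Θ(1/n^{1/2}) E[X] diverges (above the triangle threshold p ~ 1/n).


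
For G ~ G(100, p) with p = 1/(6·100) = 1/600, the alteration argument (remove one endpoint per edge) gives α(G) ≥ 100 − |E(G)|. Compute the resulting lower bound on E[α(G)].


E[|E(G)|] = C(100, 2)·p = 4950 · (1/600) = 33/4.
E[α(G)] ≥ n − E[|E(G)|] = 100 − 33/4 = 367/4.
Numerically: ≈ 91.75000.
(This is only a lower bound; the true E[α(G)] may be larger.)

E[α(G)] ≥ 367/4 ≈ 91.75000.


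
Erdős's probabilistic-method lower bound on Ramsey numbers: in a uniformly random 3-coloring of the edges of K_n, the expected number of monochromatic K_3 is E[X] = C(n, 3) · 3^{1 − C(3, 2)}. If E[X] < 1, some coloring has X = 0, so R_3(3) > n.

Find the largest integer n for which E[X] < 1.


We need C(n, 3) · 3^{1 − 3} < 1, i.e. C(n, 3) < 3^{3 − 1} = 9.
Check values of n near the boundary:
  n = 3: C(3, 3) = 1; 1 < 9? YES
  n = 4: C(4, 3) = 4; 4 < 9? YES
  n = 5: C(5, 3) = 10; 10 < 9? NO
  n = 6: C(6, 3) = 20; 20 < 9? NO
The largest n with C(n, 3) < 9 is n = 4 (where E[X] = 4/9 ≈ 0.44444). Hence R_3(3) > 4, i.e. R_3(3) ≥ 5.

Largest n = 4; hence R_3(3) > 4.


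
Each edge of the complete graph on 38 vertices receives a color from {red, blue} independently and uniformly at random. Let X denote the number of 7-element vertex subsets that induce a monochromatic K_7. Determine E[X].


Let X = Σ_S X_S over the C(38, 7) = 12620256 subsets S of size 7, where X_S = 1 if the K_7 on S is monochromatic.
For a fixed S, the K_7 on S has C(7, 2) = 21 edges. P[all 21 edges red] = (1/2)^21, and likewise for blue, so P[monochromatic] = 2·(1/2)^21 = 2^{1 − 21} = 1/1048576.
By linearity of expectation: E[X] = C(38, 7) · 2^{1 − 21} = 12620256 · 1/1048576 = 394383/32768.
Numerically: E[X] ≈ 12.03561.

E[X] = C(38,7)·2^(1−C(7,2)) = 394383/32768 ≈ 12.03561.


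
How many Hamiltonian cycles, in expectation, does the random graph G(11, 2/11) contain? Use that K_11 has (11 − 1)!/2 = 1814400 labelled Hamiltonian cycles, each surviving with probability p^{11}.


K_11 has (11 − 1)!/2 = 1814400 labelled Hamiltonian cycles.
For each such Hamiltonian cycle H, let X_H = 1 if all 11 edges of H are present in G. Then P[X_H = 1] = p^{11} = (2/11)^{11} = 2048/285311670611.
By linearity: E[X] = Σ_H E[X_H] = 1814400 · p^{11} = 1814400 · 2048/285311670611 = 3715891200/285311670611.
Numerically: E[X] ≈ 0.013.

E[X] = 1814400 · (2/11)^{11} = 3715891200/285311670611 ≈ 0.013.


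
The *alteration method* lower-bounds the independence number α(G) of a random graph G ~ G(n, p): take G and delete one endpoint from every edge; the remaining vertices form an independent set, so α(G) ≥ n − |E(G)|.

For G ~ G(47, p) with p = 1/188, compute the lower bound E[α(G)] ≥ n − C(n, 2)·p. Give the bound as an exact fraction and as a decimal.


E[|E(G)|] = C(47, 2)·p = 1081 · (1/188) = 23/4.
E[α(G)] ≥ n − E[|E(G)|] = 47 − 23/4 = 165/4.
Numerically: ≈ 41.2500.
(This is only a lower bound; the true E[α(G)] may be larger.)

E[α(G)] ≥ 165/4 ≈ 41.2500.


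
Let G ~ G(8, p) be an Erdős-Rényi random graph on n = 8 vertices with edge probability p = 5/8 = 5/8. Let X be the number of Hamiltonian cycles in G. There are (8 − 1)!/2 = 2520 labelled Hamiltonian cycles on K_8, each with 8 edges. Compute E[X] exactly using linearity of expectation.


K_8 has (8 − 1)!/2 = 2520 labelled Hamiltonian cycles.
For each such Hamiltonian cycle H, let X_H = 1 if all 8 edges of H are present in G. Then P[X_H = 1] = p^{8} = (5/8)^{8} = 390625/16777216.
By linearity: E[X] = Σ_H E[X_H] = 2520 · p^{8} = 2520 · 390625/16777216 = 123046875/2097152.
Numerically: E[X] ≈ 58.673.

E[X] = 2520 · (5/8)^{8} = 123046875/2097152 ≈ 58.673.


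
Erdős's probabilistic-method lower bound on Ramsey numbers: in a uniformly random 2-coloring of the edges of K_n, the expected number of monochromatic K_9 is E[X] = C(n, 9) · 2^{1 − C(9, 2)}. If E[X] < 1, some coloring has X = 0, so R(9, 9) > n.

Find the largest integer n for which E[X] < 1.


We need C(n, 9) · 2^{1 − 36} < 1, i.e. C(n, 9) < 2^{36 − 1} = 34359738368.
Check values of n near the boundary:
  n = 62: C(62, 9) = 20286591270; 20286591270 < 34359738368? YES
  n = 63: C(63, 9) = 23667689815; 23667689815 < 34359738368? YES
  n = 64: C(64, 9) = 27540584512; 27540584512 < 34359738368? YES
  n = 65: C(65, 9) = 31966749880; 31966749880 < 34359738368? YES
  n = 66: C(66, 9) = 37014131440; 37014131440 < 34359738368? NO
  n = 67: C(67, 9) = 42757703560; 42757703560 < 34359738368? NO
The largest n with C(n, 9) < 34359738368 is n = 65 (where E[X] = 3995843735/4294967296 ≈ 0.930355). Hence R(9, 9) > 65, i.e. R(9, 9) ≥ 66.

Largest n = 65; hence R(9, 9) > 65.


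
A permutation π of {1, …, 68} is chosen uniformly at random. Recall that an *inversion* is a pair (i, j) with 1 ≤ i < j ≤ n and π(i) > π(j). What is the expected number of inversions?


Write X = Σ X_I over the C(68, 2) = 2278 pairs i < j, with X_I the indicator of one inversion.
There are 2278 indicators.
For each fixed pair i < j, the values π(i) and π(j) are two distinct elements of {1, …, 68} in uniformly random order; by symmetry P[π(i) > π(j)] = 1/2.
By linearity: E[X] = 2278 · (1/2) = C(68, 2) · (1/2) = 2278/2 = 1139 ≈ 1139.00000.

E[X] = 1139 = 1139.00000.


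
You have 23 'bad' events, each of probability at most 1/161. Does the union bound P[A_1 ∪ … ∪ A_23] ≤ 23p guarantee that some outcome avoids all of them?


Union bound: P[∪_{i=1}^{23} A_i] ≤ Σ_i P[A_i] ≤ 23·p = 23·(1/161) = 1/7.
Numerically: 1/7 ≈ 0.1428571.
Is 1/7 < 1? YES.
Since P[∪ A_i] ≤ 1/7 < 1, the complement has P[∩ A_i^c] ≥ 1 − 1/7 = 6/7 > 0, so some outcome avoids every A_i.

23·p = 1/7 ≈ 0.1428571; existence CERTIFIED by the union bound.


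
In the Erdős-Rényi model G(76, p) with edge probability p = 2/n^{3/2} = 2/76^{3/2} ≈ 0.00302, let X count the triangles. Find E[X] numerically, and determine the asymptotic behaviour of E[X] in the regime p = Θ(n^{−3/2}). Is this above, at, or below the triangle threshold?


Number of potential triangles: C(76, 3) = 70300.
Each occurs with probability p³ ≈ (0.00302)³ ≈ 2.75061e-08.
By linearity: E[X] = C(76, 3)·p³ ≈ 70300 · 2.75061e-08 ≈ 0.002.
Since α = 3/2 > 1, p = c/n^{3/2} = o(1/n) is below the triangle threshold p ~ 1/n. Asymptotically E[X] ~ (c³/6)·n^{3(1−α)} = (2³/6)·n^{-1.5} → 0, so by Markov's inequality G has no triangles w.h.p.

E[X] ≈ 0.002; in regime p = Θ(1/n^{3/2}) E[X] tends to 0 (below the triangle threshold p ~ 1/n).


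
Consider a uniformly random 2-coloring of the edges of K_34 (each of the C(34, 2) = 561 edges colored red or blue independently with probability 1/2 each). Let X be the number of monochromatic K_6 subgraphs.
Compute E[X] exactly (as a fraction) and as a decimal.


Let X = Σ_S X_S over the C(34, 6) = 1344904 subsets S of size 6, where X_S = 1 if the K_6 on S is monochromatic.
For a fixed S, the K_6 on S has C(6, 2) = 15 edges. P[all 15 edges red] = (1/2)^15, and likewise for blue, so P[monochromatic] = 2·(1/2)^15 = 2^{1 − 15} = 1/16384.
Summing: E[X] = C(34, 6) · 2^{1 − 15} = 1344904 · 1/16384 = 168113/2048.
Numerically: E[X] ≈ 82.08643.

E[X] = C(34,6)·2^(1−C(6,2)) = 168113/2048 ≈ 82.08643.


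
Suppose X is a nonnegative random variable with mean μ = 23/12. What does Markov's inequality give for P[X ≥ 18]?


μ = E[X] = 23/12, a = 18.
Markov: P[X ≥ 18] ≤ μ/a = (23/12)/18 = 23/216.
Numerically: ≈ 0.106.
(Since a = 18 > μ = 1.917, the bound 23/216 is < 1 and informative.)

P[X ≥ 18] ≤ 23/216 ≈ 0.106.


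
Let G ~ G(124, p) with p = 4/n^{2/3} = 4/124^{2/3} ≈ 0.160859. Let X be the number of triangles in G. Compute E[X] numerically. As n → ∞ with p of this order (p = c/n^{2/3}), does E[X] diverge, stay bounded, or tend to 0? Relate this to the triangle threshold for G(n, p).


Number of potential triangles: C(124, 3) = 310124.
Each occurs with probability p³ ≈ (0.160859)³ ≈ 4.16233091e-03.
By linearity: E[X] = C(124, 3)·p³ ≈ 310124 · 4.16233091e-03 ≈ 1290.838710.
Since α = 2/3 < 1, p = c/n^{2/3} ≫ 1/n is above the triangle threshold p ~ 1/n. Asymptotically E[X] ~ (c³/6)·n^{3(1−α)} = (4³/6)·n^{1} → ∞; triangles are abundant w.h.p.

E[X] ≈ 1290.838710; in regime p = Θ(1/n^{2/3}) E[X] diverges (above the triangle threshold p ~ 1/n).


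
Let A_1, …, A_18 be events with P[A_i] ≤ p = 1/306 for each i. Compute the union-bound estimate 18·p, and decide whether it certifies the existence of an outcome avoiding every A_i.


Union bound: P[∪_{i=1}^{18} A_i] ≤ Σ_i P[A_i] ≤ 18·p = 18·(1/306) = 1/17.
Numerically: 1/17 ≈ 0.058824.
Is 1/17 < 1? YES.
Since P[∪ A_i] ≤ 1/17 < 1, the complement has P[∩ A_i^c] ≥ 1 − 1/17 = 16/17 > 0, so some outcome avoids every A_i.

18·p = 1/17 ≈ 0.058824; existence CERTIFIED by the union bound.


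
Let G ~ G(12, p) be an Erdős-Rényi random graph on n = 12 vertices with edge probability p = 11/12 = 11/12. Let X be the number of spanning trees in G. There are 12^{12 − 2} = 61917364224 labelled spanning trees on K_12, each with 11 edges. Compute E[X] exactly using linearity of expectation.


K_12 has 12^{12 − 2} = 61917364224 labelled spanning trees.
For each such spanning tree H, let X_H = 1 if all 11 edges of H are present in G. Then P[X_H = 1] = p^{11} = (11/12)^{11} = 285311670611/743008370688.
By linearity: E[X] = Σ_H E[X_H] = 61917364224 · p^{11} = 61917364224 · 285311670611/743008370688 = 285311670611/12.
Numerically: E[X] ≈ 2.3776e+10.

E[X] = 61917364224 · (11/12)^{11} = 285311670611/12 ≈ 2.3776e+10.


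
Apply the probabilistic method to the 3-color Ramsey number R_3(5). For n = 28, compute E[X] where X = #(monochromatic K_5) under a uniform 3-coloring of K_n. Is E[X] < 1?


E[X] = C(28, 5) · 3^{1 − 10} = 98280 · 3^{−9} = 98280/19683.
As a reduced fraction: E[X] = 3640/729 ≈ 4.993.
Is E[X] < 1? NO.
Since E[X] ≥ 1, the first-moment bound is inconclusive at n = 28; it does NOT by itself certify R_3(5) > 28.

E[X] = 3640/729 ≈ 4.993; E[X] ≥ 1; first-moment method inconclusive here.


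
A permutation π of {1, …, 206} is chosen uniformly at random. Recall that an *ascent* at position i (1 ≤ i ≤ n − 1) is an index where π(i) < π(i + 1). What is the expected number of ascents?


Write X = Σ X_I over i = 1, …, 205, with X_I the indicator of one ascent.
There are 205 indicators.
For each fixed i, the pair (π(i), π(i+1)) is a uniformly random ordered pair of distinct values from {1, …, 206}; by symmetry P[π(i) < π(i+1)] = 1/2.
By linearity: E[X] = 205 · (1/2) = (206 − 1) · (1/2) = 205/2 ≈ 102.5000.

E[X] = 205/2 = 102.5000.


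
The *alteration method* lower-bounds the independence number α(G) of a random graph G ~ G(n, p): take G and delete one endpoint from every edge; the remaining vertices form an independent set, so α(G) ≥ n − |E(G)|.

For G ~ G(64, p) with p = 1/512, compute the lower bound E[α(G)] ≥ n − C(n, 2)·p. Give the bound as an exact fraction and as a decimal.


E[|E(G)|] = C(64, 2)·p = 2016 · (1/512) = 63/16.
E[α(G)] ≥ n − E[|E(G)|] = 64 − 63/16 = 961/16.
Numerically: ≈ 60.062500.
(This is only a lower bound; the true E[α(G)] may be larger.)

E[α(G)] ≥ 961/16 ≈ 60.062500.


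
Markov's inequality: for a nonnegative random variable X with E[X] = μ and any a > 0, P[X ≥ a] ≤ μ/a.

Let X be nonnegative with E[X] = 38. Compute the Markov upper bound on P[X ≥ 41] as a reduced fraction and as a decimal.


μ = E[X] = 38, a = 41.
Markov: P[X ≥ 41] ≤ μ/a = (38)/41 = 38/41.
Numerically: ≈ 0.926829.
(Since a = 41 > μ = 38.000000, the bound 38/41 is < 1 and informative.)

P[X ≥ 41] ≤ 38/41 ≈ 0.926829.


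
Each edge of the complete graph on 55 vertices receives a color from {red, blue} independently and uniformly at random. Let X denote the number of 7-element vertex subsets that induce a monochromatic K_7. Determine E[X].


Let X = Σ_S X_S over the C(55, 7) = 202927725 subsets S of size 7, where X_S = 1 if the K_7 on S is monochromatic.
For a fixed S, the K_7 on S has C(7, 2) = 21 edges. P[all 21 edges red] = (1/2)^21, and likewise for blue, so P[monochromatic] = 2·(1/2)^21 = 2^{1 − 21} = 1/1048576.
By linearity of expectation: E[X] = C(55, 7) · 2^{1 − 21} = 202927725 · 1/1048576 = 202927725/1048576.
Numerically: E[X] ≈ 193.5270.

E[X] = C(55,7)·2^(1−C(7,2)) = 202927725/1048576 ≈ 193.5270.


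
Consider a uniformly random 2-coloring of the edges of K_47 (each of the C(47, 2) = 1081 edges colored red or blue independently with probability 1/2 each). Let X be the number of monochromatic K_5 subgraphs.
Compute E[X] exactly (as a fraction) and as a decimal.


Let X = Σ_S X_S over the C(47, 5) = 1533939 subsets S of size 5, where X_S = 1 if the K_5 on S is monochromatic.
For a fixed S, the K_5 on S has C(5, 2) = 10 edges. P[all 10 edges red] = (1/2)^10, and likewise for blue, so P[monochromatic] = 2·(1/2)^10 = 2^{1 − 10} = 1/512.
By linearity of expectation: E[X] = C(47, 5) · 2^{1 − 10} = 1533939 · 1/512 = 1533939/512.
Numerically: E[X] ≈ 2995.9746.

E[X] = C(47,5)·2^(1−C(5,2)) = 1533939/512 ≈ 2995.9746.


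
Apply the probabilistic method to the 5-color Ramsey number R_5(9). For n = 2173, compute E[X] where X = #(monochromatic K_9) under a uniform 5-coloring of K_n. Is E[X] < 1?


E[X] = C(2173, 9) · 5^{1 − 36} = 2927993888115921319674265 · 5^{−35} = 2927993888115921319674265/2910383045673370361328125.
As a reduced fraction: E[X] = 585598777623184263934853/582076609134674072265625 ≈ 1.0061.
Is E[X] < 1? NO.
Since E[X] ≥ 1, the first-moment bound is inconclusive at n = 2173; it does NOT by itself certify R_5(9) > 2173.

E[X] = 585598777623184263934853/582076609134674072265625 ≈ 1.0061; E[X] ≥ 1; first-moment method inconclusive here.


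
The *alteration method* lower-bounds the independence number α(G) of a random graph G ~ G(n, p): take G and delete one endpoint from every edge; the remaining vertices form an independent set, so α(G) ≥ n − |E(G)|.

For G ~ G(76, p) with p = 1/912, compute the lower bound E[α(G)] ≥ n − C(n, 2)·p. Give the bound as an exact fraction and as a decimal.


E[|E(G)|] = C(76, 2)·p = 2850 · (1/912) = 25/8.
E[α(G)] ≥ n − E[|E(G)|] = 76 − 25/8 = 583/8.
Numerically: ≈ 72.87500.
(This is only a lower bound; the true E[α(G)] may be larger.)

E[α(G)] ≥ 583/8 ≈ 72.87500.


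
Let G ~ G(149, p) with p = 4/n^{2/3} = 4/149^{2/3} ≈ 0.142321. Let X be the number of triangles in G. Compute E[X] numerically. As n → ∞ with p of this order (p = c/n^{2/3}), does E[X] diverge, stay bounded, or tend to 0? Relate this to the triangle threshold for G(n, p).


Number of potential triangles: C(149, 3) = 540274.
Each occurs with probability p³ ≈ (0.142321)³ ≈ 2.88275303e-03.
By linearity: E[X] = C(149, 3)·p³ ≈ 540274 · 2.88275303e-03 ≈ 1557.476510.
Since α = 2/3 < 1, p = c/n^{2/3} ≫ 1/n is above the triangle threshold p ~ 1/n. Asymptotically E[X] ~ (c³/6)·n^{3(1−α)} = (4³/6)·n^{1} → ∞; triangles are abundant w.h.p.

E[X] ≈ 1557.476510; in regime p = Θ(1/n^{2/3}) E[X] diverges (above the triangle threshold p ~ 1/n).


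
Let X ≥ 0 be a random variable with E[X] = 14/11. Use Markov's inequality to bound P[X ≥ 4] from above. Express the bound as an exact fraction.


μ = E[X] = 14/11, a = 4.
Markov: P[X ≥ 4] ≤ μ/a = (14/11)/4 = 7/22.
Numerically: ≈ 0.31818.
(Since a = 4 > μ = 1.27273, the bound 7/22 is < 1 and informative.)

P[X ≥ 4] ≤ 7/22 ≈ 0.31818.


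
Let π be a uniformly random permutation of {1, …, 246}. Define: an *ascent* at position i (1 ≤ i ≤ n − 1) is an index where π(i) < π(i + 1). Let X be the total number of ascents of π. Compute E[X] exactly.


Write X = Σ X_I over i = 1, …, 245, with X_I the indicator of one ascent.
There are 245 indicators.
For each fixed i, the pair (π(i), π(i+1)) is a uniformly random ordered pair of distinct values from {1, …, 246}; by symmetry P[π(i) < π(i+1)] = 1/2.
By linearity: E[X] = 245 · (1/2) = (246 − 1) · (1/2) = 245/2 ≈ 122.500000.

E[X] = 245/2 = 122.500000.


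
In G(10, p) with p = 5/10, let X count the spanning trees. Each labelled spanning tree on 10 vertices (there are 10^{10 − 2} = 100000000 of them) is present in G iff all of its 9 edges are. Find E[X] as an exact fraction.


K_10 has 10^{10 − 2} = 100000000 labelled spanning trees.
For each such spanning tree H, let X_H = 1 if all 9 edges of H are present in G. Then P[X_H = 1] = p^{9} = (1/2)^{9} = 1/512.
By linearity: E[X] = Σ_H E[X_H] = 100000000 · p^{9} = 100000000 · 1/512 = 390625/2.
Numerically: E[X] ≈ 1.9531e+05.

E[X] = 100000000 · (1/2)^{9} = 390625/2 ≈ 1.9531e+05.


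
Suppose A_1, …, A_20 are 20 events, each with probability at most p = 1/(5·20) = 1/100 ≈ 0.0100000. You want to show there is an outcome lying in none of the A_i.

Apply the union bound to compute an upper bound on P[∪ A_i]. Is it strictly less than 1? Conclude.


Union bound: P[∪_{i=1}^{20} A_i] ≤ Σ_i P[A_i] ≤ 20·p = 20·(1/100) = 1/5.
Numerically: 1/5 ≈ 0.2000000.
Is 1/5 < 1? YES.
Since P[∪ A_i] ≤ 1/5 < 1, the complement has P[∩ A_i^c] ≥ 1 − 1/5 = 4/5 > 0, so some outcome avoids every A_i.

20·p = 1/5 ≈ 0.2000000; existence CERTIFIED by the union bound.


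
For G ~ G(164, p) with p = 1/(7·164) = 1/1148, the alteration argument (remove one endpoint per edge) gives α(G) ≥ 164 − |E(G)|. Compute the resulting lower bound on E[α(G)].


E[|E(G)|] = C(164, 2)·p = 13366 · (1/1148) = 163/14.
E[α(G)] ≥ n − E[|E(G)|] = 164 − 163/14 = 2133/14.
Numerically: ≈ 152.35714.
(This is only a lower bound; the true E[α(G)] may be larger.)

E[α(G)] ≥ 2133/14 ≈ 152.35714.


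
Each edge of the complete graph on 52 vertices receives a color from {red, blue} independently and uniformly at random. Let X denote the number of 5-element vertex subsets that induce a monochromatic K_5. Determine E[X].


Let X = Σ_S X_S over the C(52, 5) = 2598960 subsets S of size 5, where X_S = 1 if the K_5 on S is monochromatic.
For a fixed S, the K_5 on S has C(5, 2) = 10 edges. P[all 10 edges red] = (1/2)^10, and likewise for blue, so P[monochromatic] = 2·(1/2)^10 = 2^{1 − 10} = 1/512.
By linearity: E[X] = C(52, 5) · 2^{1 − 10} = 2598960 · 1/512 = 162435/32.
Numerically: E[X] ≈ 5076.0938.

E[X] = C(52,5)·2^(1−C(5,2)) = 162435/32 ≈ 5076.0938.


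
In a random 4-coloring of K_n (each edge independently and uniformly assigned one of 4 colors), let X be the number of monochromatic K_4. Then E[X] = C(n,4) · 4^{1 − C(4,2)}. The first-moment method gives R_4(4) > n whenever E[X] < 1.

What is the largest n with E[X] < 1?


We need C(n, 4) · 4^{1 − 6} < 1, i.e. C(n, 4) < 4^{6 − 1} = 1024.
Check values of n near the boundary:
  n = 12: C(12, 4) = 495; 495 < 1024? YES
  n = 13: C(13, 4) = 715; 715 < 1024? YES
  n = 14: C(14, 4) = 1001; 1001 < 1024? YES
  n = 15: C(15, 4) = 1365; 1365 < 1024? NO
  n = 16: C(16, 4) = 1820; 1820 < 1024? NO
  n = 17: C(17, 4) = 2380; 2380 < 1024? NO
The largest n with C(n, 4) < 1024 is n = 14 (where E[X] = 1001/1024 ≈ 0.9775). Hence R_4(4) > 14, i.e. R_4(4) ≥ 15.

Largest n = 14; hence R_4(4) > 14.


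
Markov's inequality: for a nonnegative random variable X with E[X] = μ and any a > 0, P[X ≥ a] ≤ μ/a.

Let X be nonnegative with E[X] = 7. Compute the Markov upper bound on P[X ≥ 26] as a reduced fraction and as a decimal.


μ = E[X] = 7, a = 26.
Markov: P[X ≥ 26] ≤ μ/a = (7)/26 = 7/26.
Numerically: ≈ 0.2692.
(Since a = 26 > μ = 7.0000, the bound 7/26 is < 1 and informative.)

P[X ≥ 26] ≤ 7/26 ≈ 0.2692.


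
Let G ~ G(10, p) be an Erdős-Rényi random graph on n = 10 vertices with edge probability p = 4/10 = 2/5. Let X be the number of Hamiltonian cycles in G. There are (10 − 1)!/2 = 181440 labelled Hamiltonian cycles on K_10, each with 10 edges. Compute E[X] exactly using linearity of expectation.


K_10 has (10 − 1)!/2 = 181440 labelled Hamiltonian cycles.
For each such Hamiltonian cycle H, let X_H = 1 if all 10 edges of H are present in G. Then P[X_H = 1] = p^{10} = (2/5)^{10} = 1024/9765625.
Summing the indicators: E[X] = Σ_H E[X_H] = 181440 · p^{10} = 181440 · 1024/9765625 = 37158912/1953125.
Numerically: E[X] ≈ 19.0254.

E[X] = 181440 · (2/5)^{10} = 37158912/1953125 ≈ 19.0254.


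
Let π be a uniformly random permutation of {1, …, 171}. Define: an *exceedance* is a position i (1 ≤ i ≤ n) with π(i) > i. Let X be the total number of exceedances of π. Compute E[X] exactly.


Write X = Σ_{i=1}^{171} X_i, where X_i = 1_{π(i) > i}.
For each fixed i, π(i) is uniform over {1, …, 171} (marginal of a uniform permutation), so P[π(i) > i] = (n − i)/n. Summing: Σ_{i=1}^{171} (n − i)/n = (0 + 1 + … + 170)/171 = 171(171 − 1)/(2·171) = (171 − 1)/2.
Hence E[X] = Σ_{i=1}^{171} (171 − i)/171 = 85 ≈ 85.000000.

E[X] = 85 = 85.000000.


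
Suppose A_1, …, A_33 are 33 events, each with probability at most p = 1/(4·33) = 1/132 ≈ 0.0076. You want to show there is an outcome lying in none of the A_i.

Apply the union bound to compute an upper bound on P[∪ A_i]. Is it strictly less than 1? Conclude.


Union bound: P[∪_{i=1}^{33} A_i] ≤ Σ_i P[A_i] ≤ 33·p = 33·(1/132) = 1/4.
Numerically: 1/4 ≈ 0.2500.
Is 1/4 < 1? YES.
Since P[∪ A_i] ≤ 1/4 < 1, the complement has P[∩ A_i^c] ≥ 1 − 1/4 = 3/4 > 0, so some outcome avoids every A_i.

33·p = 1/4 ≈ 0.2500; existence CERTIFIED by the union bound.


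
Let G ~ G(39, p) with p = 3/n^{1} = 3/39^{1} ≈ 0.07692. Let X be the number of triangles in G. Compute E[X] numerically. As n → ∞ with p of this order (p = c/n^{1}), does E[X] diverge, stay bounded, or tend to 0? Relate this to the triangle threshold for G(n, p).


Number of potential triangles: C(39, 3) = 9139.
Each occurs with probability p³ ≈ (0.07692)³ ≈ 4.551661e-04.
By linearity: E[X] = C(39, 3)·p³ ≈ 9139 · 4.551661e-04 ≈ 4.1598.
Here α = 1, so p = 3/n is exactly at the triangle threshold p ~ 1/n. Asymptotically E[X] → c³/6 = 3³/6 = 9/2 ≈ 4.5000, a bounded constant. In this regime the triangle count is asymptotically Poisson(c³/6).

E[X] ≈ 4.1598; in regime p = Θ(1/n^{1}) E[X] stays bounded (at the triangle threshold p ~ 1/n).


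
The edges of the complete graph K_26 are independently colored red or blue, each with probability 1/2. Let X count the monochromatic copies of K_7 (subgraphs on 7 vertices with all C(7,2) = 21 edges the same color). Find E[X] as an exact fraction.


Let X = Σ_S X_S over the C(26, 7) = 657800 subsets S of size 7, where X_S = 1 if the K_7 on S is monochromatic.
For a fixed S, the K_7 on S has C(7, 2) = 21 edges. P[all 21 edges red] = (1/2)^21, and likewise for blue, so P[monochromatic] = 2·(1/2)^21 = 2^{1 − 21} = 1/1048576.
By linearity: E[X] = C(26, 7) · 2^{1 − 21} = 657800 · 1/1048576 = 82225/131072.
Numerically: E[X] ≈ 0.6273.

E[X] = C(26,7)·2^(1−C(7,2)) = 82225/131072 ≈ 0.6273.


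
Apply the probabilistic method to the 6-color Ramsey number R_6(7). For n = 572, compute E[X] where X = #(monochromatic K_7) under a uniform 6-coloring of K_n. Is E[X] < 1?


E[X] = C(572, 7) · 6^{1 − 21} = 3831215212271304 · 6^{−20} = 3831215212271304/3656158440062976.
As a reduced fraction: E[X] = 17737107464219/16926659444736 ≈ 1.04788.
Is E[X] < 1? NO.
Since E[X] ≥ 1, the first-moment bound is inconclusive at n = 572; it does NOT by itself certify R_6(7) > 572.

E[X] = 17737107464219/16926659444736 ≈ 1.04788; E[X] ≥ 1; first-moment method inconclusive here.


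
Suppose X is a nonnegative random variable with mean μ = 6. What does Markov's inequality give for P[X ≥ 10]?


μ = E[X] = 6, a = 10.
Markov: P[X ≥ 10] ≤ μ/a = (6)/10 = 3/5.
Numerically: ≈ 0.600.
(Since a = 10 > μ = 6.000, the bound 3/5 is < 1 and informative.)

P[X ≥ 10] ≤ 3/5 ≈ 0.600.


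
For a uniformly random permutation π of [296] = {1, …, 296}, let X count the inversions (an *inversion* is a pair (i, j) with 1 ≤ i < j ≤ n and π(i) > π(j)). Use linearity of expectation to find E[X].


Write X = Σ X_I over the C(296, 2) = 43660 pairs i < j, with X_I the indicator of one inversion.
There are 43660 indicators.
For each fixed pair i < j, the values π(i) and π(j) are two distinct elements of {1, …, 296} in uniformly random order; by symmetry P[π(i) > π(j)] = 1/2.
By linearity: E[X] = 43660 · (1/2) = C(296, 2) · (1/2) = 43660/2 = 21830 ≈ 21830.000.

E[X] = 21830 = 21830.000.


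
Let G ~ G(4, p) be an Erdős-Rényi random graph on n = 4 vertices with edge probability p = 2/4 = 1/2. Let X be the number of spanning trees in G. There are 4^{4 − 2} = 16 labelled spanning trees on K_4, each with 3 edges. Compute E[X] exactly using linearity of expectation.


K_4 has 4^{4 − 2} = 16 labelled spanning trees.
For each such spanning tree H, let X_H = 1 if all 3 edges of H are present in G. Then P[X_H = 1] = p^{3} = (1/2)^{3} = 1/8.
By linearity: E[X] = Σ_H E[X_H] = 16 · p^{3} = 16 · 1/8 = 2.
Numerically: E[X] ≈ 2.

E[X] = 16 · (1/2)^{3} = 2 ≈ 2.


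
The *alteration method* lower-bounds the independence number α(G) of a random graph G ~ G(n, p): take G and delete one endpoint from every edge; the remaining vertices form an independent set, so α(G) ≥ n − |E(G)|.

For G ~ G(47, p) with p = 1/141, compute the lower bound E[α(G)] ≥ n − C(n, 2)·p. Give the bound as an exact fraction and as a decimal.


E[|E(G)|] = C(47, 2)·p = 1081 · (1/141) = 23/3.
E[α(G)] ≥ n − E[|E(G)|] = 47 − 23/3 = 118/3.
Numerically: ≈ 39.333.
(This is only a lower bound; the true E[α(G)] may be larger.)

E[α(G)] ≥ 118/3 ≈ 39.333.


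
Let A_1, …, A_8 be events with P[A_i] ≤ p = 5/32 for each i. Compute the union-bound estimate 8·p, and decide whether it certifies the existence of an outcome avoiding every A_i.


Union bound: P[∪_{i=1}^{8} A_i] ≤ Σ_i P[A_i] ≤ 8·p = 8·(5/32) = 5/4.
Numerically: 5/4 ≈ 1.250000.
Is 5/4 < 1? NO.
Since the bound 5/4 is ≥ 1, the union bound is uninformative here; it does NOT by itself certify existence.

8·p = 5/4 ≈ 1.250000; existence NOT certified by the union bound.


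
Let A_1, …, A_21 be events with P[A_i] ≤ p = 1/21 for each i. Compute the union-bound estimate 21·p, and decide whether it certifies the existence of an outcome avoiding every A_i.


Union bound: P[∪_{i=1}^{21} A_i] ≤ Σ_i P[A_i] ≤ 21·p = 21·(1/21) = 1.
Numerically: 1 ≈ 1.000000.
Is 1 < 1? NO.
Since the bound 1 is ≥ 1, the union bound is uninformative here; it does NOT by itself certify existence.

21·p = 1 ≈ 1.000000; existence NOT certified by the union bound.


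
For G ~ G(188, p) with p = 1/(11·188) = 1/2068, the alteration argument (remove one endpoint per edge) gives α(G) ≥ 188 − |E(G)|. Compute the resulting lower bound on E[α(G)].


E[|E(G)|] = C(188, 2)·p = 17578 · (1/2068) = 17/2.
E[α(G)] ≥ n − E[|E(G)|] = 188 − 17/2 = 359/2.
Numerically: ≈ 179.50000.
(This is only a lower bound; the true E[α(G)] may be larger.)

E[α(G)] ≥ 359/2 ≈ 179.50000.


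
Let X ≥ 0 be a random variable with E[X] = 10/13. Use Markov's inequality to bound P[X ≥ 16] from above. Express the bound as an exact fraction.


μ = E[X] = 10/13, a = 16.
Markov: P[X ≥ 16] ≤ μ/a = (10/13)/16 = 5/104.
Numerically: ≈ 0.04808.
(Since a = 16 > μ = 0.76923, the bound 5/104 is < 1 and informative.)

P[X ≥ 16] ≤ 5/104 ≈ 0.04808.


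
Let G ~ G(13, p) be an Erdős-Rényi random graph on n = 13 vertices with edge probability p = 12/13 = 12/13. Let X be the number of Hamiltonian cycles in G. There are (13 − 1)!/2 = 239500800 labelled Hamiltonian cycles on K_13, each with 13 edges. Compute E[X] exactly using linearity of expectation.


K_13 has (13 − 1)!/2 = 239500800 labelled Hamiltonian cycles.
For each such Hamiltonian cycle H, let X_H = 1 if all 13 edges of H are present in G. Then P[X_H = 1] = p^{13} = (12/13)^{13} = 106993205379072/302875106592253.
By linearity of expectation: E[X] = Σ_H E[X_H] = 239500800 · p^{13} = 239500800 · 106993205379072/302875106592253 = 25624958282852047257600/302875106592253.
Numerically: E[X] ≈ 8.46e+07.

E[X] = 239500800 · (12/13)^{13} = 25624958282852047257600/302875106592253 ≈ 8.46e+07.


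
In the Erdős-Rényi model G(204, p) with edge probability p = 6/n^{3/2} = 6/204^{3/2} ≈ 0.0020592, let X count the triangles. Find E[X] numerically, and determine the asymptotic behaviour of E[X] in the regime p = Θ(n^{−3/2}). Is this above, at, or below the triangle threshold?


Number of potential triangles: C(204, 3) = 1394204.
Each occurs with probability p³ ≈ (0.0020592)³ ≈ 8.7320859e-09.
By linearity: E[X] = C(204, 3)·p³ ≈ 1394204 · 8.7320859e-09 ≈ 0.01217.
Since α = 3/2 > 1, p = c/n^{3/2} = o(1/n) is below the triangle threshold p ~ 1/n. Asymptotically E[X] ~ (c³/6)·n^{3(1−α)} = (6³/6)·n^{-1.5} → 0, so by Markov's inequality G has no triangles w.h.p.

E[X] ≈ 0.01217; in regime p = Θ(1/n^{3/2}) E[X] tends to 0 (below the triangle threshold p ~ 1/n).


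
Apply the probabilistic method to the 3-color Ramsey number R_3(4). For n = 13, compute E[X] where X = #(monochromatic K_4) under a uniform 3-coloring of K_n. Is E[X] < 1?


E[X] = C(13, 4) · 3^{1 − 6} = 715 · 3^{−5} = 715/243.
As a reduced fraction: E[X] = 715/243 ≈ 2.942387.
Is E[X] < 1? NO.
Since E[X] ≥ 1, the first-moment bound is inconclusive at n = 13; it does NOT by itself certify R_3(4) > 13.

E[X] = 715/243 ≈ 2.942387; E[X] ≥ 1; first-moment method inconclusive here.


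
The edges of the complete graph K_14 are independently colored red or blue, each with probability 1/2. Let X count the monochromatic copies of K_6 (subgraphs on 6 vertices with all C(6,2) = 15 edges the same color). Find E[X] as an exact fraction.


Let X = Σ_S X_S over the C(14, 6) = 3003 subsets S of size 6, where X_S = 1 if the K_6 on S is monochromatic.
For a fixed S, the K_6 on S has C(6, 2) = 15 edges. P[all 15 edges red] = (1/2)^15, and likewise for blue, so P[monochromatic] = 2·(1/2)^15 = 2^{1 − 15} = 1/16384.
By linearity of expectation: E[X] = C(14, 6) · 2^{1 − 15} = 3003 · 1/16384 = 3003/16384.
Numerically: E[X] ≈ 0.183289.

E[X] = C(14,6)·2^(1−C(6,2)) = 3003/16384 ≈ 0.183289.


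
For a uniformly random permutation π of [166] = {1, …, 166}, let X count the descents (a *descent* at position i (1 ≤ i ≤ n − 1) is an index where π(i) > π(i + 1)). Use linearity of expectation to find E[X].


Write X = Σ X_I over i = 1, …, 165, with X_I the indicator of one descent.
There are 165 indicators.
For each fixed i, the pair (π(i), π(i+1)) is a uniformly random ordered pair of distinct values from {1, …, 166}; by symmetry P[π(i) > π(i+1)] = 1/2.
By linearity: E[X] = 165 · (1/2) = (166 − 1) · (1/2) = 165/2 ≈ 82.500.

E[X] = 165/2 = 82.500.


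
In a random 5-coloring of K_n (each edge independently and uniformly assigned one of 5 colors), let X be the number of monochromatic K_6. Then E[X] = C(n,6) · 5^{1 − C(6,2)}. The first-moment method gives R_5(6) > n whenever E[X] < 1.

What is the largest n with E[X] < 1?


We need C(n, 6) · 5^{1 − 15} < 1, i.e. C(n, 6) < 5^{15 − 1} = 6103515625.
Check values of n near the boundary:
  n = 126: C(126, 6) = 4925156775; 4925156775 < 6103515625? YES
  n = 127: C(127, 6) = 5169379425; 5169379425 < 6103515625? YES
  n = 128: C(128, 6) = 5423611200; 5423611200 < 6103515625? YES
  n = 129: C(129, 6) = 5688177600; 5688177600 < 6103515625? YES
  n = 130: C(130, 6) = 5963412000; 5963412000 < 6103515625? YES
  n = 131: C(131, 6) = 6249655776; 6249655776 < 6103515625? NO
  n = 132: C(132, 6) = 6547258432; 6547258432 < 6103515625? NO
The largest n with C(n, 6) < 6103515625 is n = 130 (where E[X] = 47707296/48828125 ≈ 0.9770). Hence R_5(6) > 130, i.e. R_5(6) ≥ 131.

Largest n = 130; hence R_5(6) > 130.


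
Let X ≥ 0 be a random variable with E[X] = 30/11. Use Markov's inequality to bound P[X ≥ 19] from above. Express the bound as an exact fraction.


μ = E[X] = 30/11, a = 19.
Markov: P[X ≥ 19] ≤ μ/a = (30/11)/19 = 30/209.
Numerically: ≈ 0.144.
(Since a = 19 > μ = 2.727, the bound 30/209 is < 1 and informative.)

P[X ≥ 19] ≤ 30/209 ≈ 0.144.


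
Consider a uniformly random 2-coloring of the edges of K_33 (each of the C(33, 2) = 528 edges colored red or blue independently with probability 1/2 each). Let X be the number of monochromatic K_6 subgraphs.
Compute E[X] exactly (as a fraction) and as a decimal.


Let X = Σ_S X_S over the C(33, 6) = 1107568 subsets S of size 6, where X_S = 1 if the K_6 on S is monochromatic.
For a fixed S, the K_6 on S has C(6, 2) = 15 edges. P[all 15 edges red] = (1/2)^15, and likewise for blue, so P[monochromatic] = 2·(1/2)^15 = 2^{1 − 15} = 1/16384.
By linearity of expectation: E[X] = C(33, 6) · 2^{1 − 15} = 1107568 · 1/16384 = 69223/1024.
Numerically: E[X] ≈ 67.601.

E[X] = C(33,6)·2^(1−C(6,2)) = 69223/1024 ≈ 67.601.


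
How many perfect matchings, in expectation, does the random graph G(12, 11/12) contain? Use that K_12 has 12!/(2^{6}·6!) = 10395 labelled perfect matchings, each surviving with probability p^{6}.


K_12 has 12!/(2^{6}·6!) = 10395 labelled perfect matchings.
For each such perfect matching H, let X_H = 1 if all 6 edges of H are present in G. Then P[X_H = 1] = p^{6} = (11/12)^{6} = 1771561/2985984.
By linearity of expectation: E[X] = Σ_H E[X_H] = 10395 · p^{6} = 10395 · 1771561/2985984 = 682050985/110592.
Numerically: E[X] ≈ 6167.27.

E[X] = 10395 · (11/12)^{6} = 682050985/110592 ≈ 6167.27.


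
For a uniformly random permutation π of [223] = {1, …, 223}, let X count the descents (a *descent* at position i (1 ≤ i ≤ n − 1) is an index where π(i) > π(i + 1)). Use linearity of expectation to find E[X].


Write X = Σ X_I over i = 1, …, 222, with X_I the indicator of one descent.
There are 222 indicators.
For each fixed i, the pair (π(i), π(i+1)) is a uniformly random ordered pair of distinct values from {1, …, 223}; by symmetry P[π(i) > π(i+1)] = 1/2.
By linearity: E[X] = 222 · (1/2) = (223 − 1) · (1/2) = 111 ≈ 111.000.

E[X] = 111 = 111.000.


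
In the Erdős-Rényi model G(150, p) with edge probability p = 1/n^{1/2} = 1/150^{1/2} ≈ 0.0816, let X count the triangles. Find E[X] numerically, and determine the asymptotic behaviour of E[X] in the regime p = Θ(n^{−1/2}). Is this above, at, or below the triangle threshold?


Number of potential triangles: C(150, 3) = 551300.
Each occurs with probability p³ ≈ (0.0816)³ ≈ 5.44331e-04.
By linearity: E[X] = C(150, 3)·p³ ≈ 551300 · 5.44331e-04 ≈ 300.090.
Since α = 1/2 < 1, p = c/n^{1/2} ≫ 1/n is above the triangle threshold p ~ 1/n. Asymptotically E[X] ~ (c³/6)·n^{3(1−α)} = (1³/6)·n^{1.5} → ∞; triangles are abundant w.h.p.

E[X] ≈ 300.090; in regime p = Θ(1/n^{1/2}) E[X] diverges (above the triangle threshold p ~ 1/n).
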